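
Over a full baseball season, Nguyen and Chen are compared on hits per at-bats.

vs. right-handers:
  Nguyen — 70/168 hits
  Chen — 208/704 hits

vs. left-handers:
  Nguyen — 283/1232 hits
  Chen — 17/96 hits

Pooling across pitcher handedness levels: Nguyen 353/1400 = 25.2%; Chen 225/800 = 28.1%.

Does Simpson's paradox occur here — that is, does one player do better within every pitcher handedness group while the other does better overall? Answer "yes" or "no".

yes

Within each pitcher handedness level (vs. right-handers 41.7% vs 29.5%; vs. left-handers 23.0% vs 17.7%), Nguyen has the higher rate every time. Pooled: 25.2% vs 28.1% — Chen has the higher rate overall. The two comparisons disagree.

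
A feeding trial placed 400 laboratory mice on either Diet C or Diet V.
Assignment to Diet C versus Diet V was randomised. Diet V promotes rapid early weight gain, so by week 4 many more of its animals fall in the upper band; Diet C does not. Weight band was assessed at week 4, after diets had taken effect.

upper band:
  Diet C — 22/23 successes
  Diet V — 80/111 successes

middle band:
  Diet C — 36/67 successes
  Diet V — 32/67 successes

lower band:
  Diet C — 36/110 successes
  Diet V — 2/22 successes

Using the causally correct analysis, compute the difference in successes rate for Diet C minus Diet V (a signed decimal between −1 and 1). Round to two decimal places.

-0.10

The stratified and pooled comparisons disagree (Diet C wins within each week-4 weight band; Diet V wins overall), so the answer turns on the causal role of week-4 weight band.
Because the diet influences week-4 weight band, week-4 weight band is a post-treatment mediator, not a confounder. Stratifying on it would bias the estimate; the causal effect is the crude pooled difference.
The causal difference is the pooled difference: 0.470 − 0.570 = -0.100.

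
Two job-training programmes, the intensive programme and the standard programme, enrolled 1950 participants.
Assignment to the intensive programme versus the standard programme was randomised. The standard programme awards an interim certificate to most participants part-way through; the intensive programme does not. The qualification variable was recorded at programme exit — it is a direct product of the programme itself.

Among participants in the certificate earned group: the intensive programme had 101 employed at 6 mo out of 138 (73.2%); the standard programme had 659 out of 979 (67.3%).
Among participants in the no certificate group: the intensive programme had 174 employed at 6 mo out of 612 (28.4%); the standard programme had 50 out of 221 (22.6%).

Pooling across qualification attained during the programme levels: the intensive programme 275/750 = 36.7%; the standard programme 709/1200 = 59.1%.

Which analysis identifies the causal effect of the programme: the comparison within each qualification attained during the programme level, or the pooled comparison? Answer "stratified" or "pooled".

The distribution of qualification attained during the programme is itself part of what the programme does — it is an intermediate outcome. Holding it fixed would remove that part of the effect; the total effect is the pooled difference.
Pooled: the intensive programme 36.7% vs the standard programme 59.1%; the standard programme is higher overall.

pooled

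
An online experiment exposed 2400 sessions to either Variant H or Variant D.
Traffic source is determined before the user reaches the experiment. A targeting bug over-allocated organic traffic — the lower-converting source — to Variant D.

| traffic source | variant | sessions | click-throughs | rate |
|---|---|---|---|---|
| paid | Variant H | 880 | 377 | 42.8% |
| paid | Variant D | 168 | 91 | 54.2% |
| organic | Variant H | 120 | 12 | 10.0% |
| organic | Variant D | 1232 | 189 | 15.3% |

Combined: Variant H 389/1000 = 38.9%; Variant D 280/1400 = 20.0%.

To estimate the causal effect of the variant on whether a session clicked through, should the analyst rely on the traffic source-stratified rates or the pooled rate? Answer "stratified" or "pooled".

stratified

The stratified and pooled comparisons disagree (Variant D wins within each traffic source; Variant H wins overall), so the answer turns on the causal role of traffic source.
Traffic source differs across variants for reasons unrelated to any effect of the variant itself, and it separately predicts the outcome — a classic confounder. We must compare within traffic source levels.
Within each level — paid: 42.8% vs 54.2%; organic: 10.0% vs 15.3% — Variant D is higher every time.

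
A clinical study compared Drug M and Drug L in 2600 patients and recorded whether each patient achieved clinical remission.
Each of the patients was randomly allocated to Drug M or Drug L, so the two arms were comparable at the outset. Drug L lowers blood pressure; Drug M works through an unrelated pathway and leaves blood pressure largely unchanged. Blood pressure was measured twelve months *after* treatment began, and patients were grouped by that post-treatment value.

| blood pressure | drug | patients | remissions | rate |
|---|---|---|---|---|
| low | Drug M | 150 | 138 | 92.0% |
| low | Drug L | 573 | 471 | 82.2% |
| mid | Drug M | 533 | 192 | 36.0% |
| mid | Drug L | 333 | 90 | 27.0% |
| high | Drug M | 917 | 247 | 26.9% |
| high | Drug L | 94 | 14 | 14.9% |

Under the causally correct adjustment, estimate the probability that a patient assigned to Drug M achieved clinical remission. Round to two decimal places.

0.36

The distribution of blood pressure is itself part of what the drug does — it is an intermediate outcome. Holding it fixed would remove that part of the effect; the total effect is the pooled difference.
So P(outcome | do(Drug M)) is just the pooled rate for Drug M: 577/1600 = 0.361.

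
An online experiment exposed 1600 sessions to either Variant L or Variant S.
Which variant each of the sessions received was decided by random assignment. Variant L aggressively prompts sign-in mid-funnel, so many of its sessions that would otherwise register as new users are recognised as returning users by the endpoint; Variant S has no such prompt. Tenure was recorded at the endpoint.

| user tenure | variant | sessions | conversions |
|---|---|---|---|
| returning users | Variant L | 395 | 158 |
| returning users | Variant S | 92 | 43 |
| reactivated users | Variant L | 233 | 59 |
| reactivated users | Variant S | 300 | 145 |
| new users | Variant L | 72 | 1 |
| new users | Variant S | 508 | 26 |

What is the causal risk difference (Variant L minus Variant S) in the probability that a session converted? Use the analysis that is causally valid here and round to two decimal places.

+0.07

Variant S is higher inside every user tenure stratum but Variant L is higher in aggregate. Whether to stratify depends on how user tenure relates to the variant.
The distribution of user tenure is itself part of what the variant does — it is an intermediate outcome. Holding it fixed would remove that part of the effect; the total effect is the pooled difference.
The causal difference is the pooled difference: 0.311 − 0.238 = +0.074.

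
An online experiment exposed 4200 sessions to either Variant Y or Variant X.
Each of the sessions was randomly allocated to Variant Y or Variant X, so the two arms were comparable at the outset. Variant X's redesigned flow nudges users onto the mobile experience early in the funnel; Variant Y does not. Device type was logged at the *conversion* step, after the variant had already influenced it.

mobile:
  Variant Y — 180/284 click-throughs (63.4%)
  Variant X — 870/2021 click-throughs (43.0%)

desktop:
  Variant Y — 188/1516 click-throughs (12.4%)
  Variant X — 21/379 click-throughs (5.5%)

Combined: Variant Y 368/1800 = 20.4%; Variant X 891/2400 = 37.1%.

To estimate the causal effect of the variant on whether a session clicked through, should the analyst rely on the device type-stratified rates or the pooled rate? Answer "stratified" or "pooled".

The device type-specific comparison favours Variant Y throughout, but the pooled figures favour Variant X. The question is whether to condition on device type.
Device type is downstream of the variant. One should not condition on a consequence of treatment, so the overall rates are the right comparison.
Pooled: Variant Y 20.4% vs Variant X 37.1%; Variant X is higher overall.

pooled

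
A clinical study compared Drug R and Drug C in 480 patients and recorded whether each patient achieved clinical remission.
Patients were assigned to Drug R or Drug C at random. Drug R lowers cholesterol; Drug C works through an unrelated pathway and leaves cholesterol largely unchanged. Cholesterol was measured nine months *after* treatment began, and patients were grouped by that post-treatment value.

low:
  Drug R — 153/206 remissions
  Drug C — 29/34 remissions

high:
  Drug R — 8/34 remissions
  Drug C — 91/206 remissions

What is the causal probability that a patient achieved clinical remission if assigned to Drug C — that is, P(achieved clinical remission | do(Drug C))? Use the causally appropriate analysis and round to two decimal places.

The stratified and pooled comparisons disagree (Drug C wins within each cholesterol; Drug R wins overall), so the answer turns on the causal role of cholesterol.
Stratifying would compare drugs among patients the drugs themselves sorted into cholesterol groups — a form of selection on an intermediate. The unconditioned pooled rates give the total causal effect.
So P(outcome | do(Drug C)) is just the pooled rate for Drug C: 120/240 = 0.500.

0.50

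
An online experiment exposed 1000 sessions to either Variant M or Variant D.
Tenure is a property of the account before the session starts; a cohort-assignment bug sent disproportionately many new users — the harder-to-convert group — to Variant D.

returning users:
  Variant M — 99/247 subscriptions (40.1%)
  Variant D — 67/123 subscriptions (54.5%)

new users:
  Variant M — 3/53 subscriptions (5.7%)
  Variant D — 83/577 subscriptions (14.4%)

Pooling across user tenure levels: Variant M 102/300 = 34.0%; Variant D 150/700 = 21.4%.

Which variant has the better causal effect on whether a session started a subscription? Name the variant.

Here user tenure is a common cause — it drives both which variant a case falls under and the outcome. The crude comparison mixes populations; the stratum-specific rates are the causally relevant ones.
Within each level — returning users: 40.1% vs 54.5%; new users: 5.7% vs 14.4% — Variant D is higher every time.

Variant D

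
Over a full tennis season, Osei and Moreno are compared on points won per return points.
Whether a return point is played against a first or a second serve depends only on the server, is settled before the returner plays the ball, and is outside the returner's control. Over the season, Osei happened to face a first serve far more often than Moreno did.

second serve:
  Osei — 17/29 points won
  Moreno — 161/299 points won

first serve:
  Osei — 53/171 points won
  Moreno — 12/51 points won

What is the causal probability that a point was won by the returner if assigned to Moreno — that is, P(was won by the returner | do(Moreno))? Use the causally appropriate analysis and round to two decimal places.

0.42

The stratified and pooled comparisons disagree (Osei wins within each serve type; Moreno wins overall), so the answer turns on the causal role of serve type.
Serve type satisfies the back-door criterion: it is not a descendant of the player, and it blocks the spurious path from player to outcome. Adjusting for it (i.e., using the within-serve type rates) gives the causal effect.
Standardising Moreno to the population serve type mix: 0.596·161/299 + 0.404·12/51 = 0.416.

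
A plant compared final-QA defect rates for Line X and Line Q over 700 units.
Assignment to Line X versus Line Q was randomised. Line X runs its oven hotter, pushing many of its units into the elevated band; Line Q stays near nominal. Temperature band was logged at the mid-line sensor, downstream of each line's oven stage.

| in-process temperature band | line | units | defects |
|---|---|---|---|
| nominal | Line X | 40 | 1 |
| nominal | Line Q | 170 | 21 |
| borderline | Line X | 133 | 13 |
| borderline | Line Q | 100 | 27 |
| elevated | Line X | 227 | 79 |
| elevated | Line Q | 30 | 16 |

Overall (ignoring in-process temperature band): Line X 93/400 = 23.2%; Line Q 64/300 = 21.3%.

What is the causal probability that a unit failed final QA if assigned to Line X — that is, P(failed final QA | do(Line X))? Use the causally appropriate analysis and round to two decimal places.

0.23

The stratified and pooled comparisons disagree (Line X wins within each in-process temperature band; Line Q wins overall), so the answer turns on the causal role of in-process temperature band.
The distribution of in-process temperature band is itself part of what the line does — it is an intermediate outcome. Holding it fixed would remove that part of the effect; the total effect is the pooled difference.
So P(outcome | do(Line X)) is just the pooled rate for Line X: 93/400 = 0.233.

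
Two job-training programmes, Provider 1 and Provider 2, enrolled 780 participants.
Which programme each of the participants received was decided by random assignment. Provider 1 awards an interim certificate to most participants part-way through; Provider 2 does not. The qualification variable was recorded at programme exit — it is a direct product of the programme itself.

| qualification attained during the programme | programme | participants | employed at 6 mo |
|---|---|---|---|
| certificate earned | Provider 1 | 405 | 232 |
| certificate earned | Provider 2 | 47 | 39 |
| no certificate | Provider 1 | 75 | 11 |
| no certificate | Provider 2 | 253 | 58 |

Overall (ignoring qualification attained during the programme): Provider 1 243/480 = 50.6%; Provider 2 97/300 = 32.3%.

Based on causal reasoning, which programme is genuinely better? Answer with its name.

The stratified and pooled comparisons disagree (Provider 2 wins within each qualification attained during the programme; Provider 1 wins overall), so the answer turns on the causal role of qualification attained during the programme.
The distribution of qualification attained during the programme is itself part of what the programme does — it is an intermediate outcome. Holding it fixed would remove that part of the effect; the total effect is the pooled difference.
Pooled: Provider 1 50.6% vs Provider 2 32.3%; Provider 1 is higher overall.

Provider 1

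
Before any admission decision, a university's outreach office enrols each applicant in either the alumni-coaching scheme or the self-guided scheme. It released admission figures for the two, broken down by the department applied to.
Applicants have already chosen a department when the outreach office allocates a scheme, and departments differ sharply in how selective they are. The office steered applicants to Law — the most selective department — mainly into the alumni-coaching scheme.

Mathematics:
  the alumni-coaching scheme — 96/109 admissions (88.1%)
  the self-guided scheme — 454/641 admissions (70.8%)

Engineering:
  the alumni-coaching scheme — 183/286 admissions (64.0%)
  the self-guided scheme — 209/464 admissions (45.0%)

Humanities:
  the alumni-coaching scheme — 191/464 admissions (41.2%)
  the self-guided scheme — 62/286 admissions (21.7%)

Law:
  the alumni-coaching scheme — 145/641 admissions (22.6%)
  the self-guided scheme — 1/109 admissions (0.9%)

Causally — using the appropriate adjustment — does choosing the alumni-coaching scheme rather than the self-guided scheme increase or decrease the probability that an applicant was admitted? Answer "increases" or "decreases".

Nothing the outreach scheme does changes department; the imbalance is an allocation artefact. With department also predicting the outcome, the pooled figure is confounded, and the within-stratum comparison is the causal one.
Within each level — Mathematics: 88.1% vs 70.8%; Engineering: 64.0% vs 45.0%; Humanities: 41.2% vs 21.7%; Law: 22.6% vs 0.9% — the alumni-coaching scheme is higher every time.

increases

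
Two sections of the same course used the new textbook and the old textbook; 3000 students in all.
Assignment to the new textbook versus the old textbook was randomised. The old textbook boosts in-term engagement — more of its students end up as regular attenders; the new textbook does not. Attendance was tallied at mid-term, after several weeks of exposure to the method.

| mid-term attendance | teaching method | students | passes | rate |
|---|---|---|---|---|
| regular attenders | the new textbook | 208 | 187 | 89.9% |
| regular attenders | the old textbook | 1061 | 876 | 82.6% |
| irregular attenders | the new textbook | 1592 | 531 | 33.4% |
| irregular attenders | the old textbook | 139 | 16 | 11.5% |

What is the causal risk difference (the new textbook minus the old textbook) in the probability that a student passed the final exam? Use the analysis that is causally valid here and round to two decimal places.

-0.34

Stratifying would compare teaching methods among students the teaching methods themselves sorted into mid-term attendance groups — a form of selection on an intermediate. The unconditioned pooled rates give the total causal effect.
The causal difference is the pooled difference: 0.399 − 0.743 = -0.344.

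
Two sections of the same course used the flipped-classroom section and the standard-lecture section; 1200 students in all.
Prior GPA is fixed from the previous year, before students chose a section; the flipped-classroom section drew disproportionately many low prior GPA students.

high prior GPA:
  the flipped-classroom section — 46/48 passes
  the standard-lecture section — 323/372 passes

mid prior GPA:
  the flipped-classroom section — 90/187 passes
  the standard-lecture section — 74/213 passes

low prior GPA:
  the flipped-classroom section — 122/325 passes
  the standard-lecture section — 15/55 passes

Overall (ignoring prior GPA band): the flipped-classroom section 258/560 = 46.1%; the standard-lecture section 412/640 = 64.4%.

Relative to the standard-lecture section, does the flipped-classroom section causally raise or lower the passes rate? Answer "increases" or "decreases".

increases

Within every prior GPA band level the flipped-classroom section has the higher rate, yet pooled the standard-lecture section does — Simpson's reversal.
Prior GPA band is set before the teaching method has any effect — it is not caused by the teaching method — and it independently drives the outcome. That makes it a confounder, so the causal comparison is within prior GPA band levels.
Within each level — high prior GPA: 95.8% vs 86.8%; mid prior GPA: 48.1% vs 34.7%; low prior GPA: 37.5% vs 27.3% — the flipped-classroom section is higher every time.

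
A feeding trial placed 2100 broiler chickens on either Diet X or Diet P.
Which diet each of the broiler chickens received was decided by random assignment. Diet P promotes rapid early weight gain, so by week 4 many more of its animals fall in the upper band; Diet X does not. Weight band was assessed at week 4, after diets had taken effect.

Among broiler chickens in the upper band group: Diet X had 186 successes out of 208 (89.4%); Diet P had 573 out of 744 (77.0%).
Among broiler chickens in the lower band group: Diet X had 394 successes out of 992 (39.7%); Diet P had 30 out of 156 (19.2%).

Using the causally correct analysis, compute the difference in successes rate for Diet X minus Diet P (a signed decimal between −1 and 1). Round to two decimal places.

Week-4 weight band lies on the pathway diet → week-4 weight band → outcome, so adjusting for it blocks the indirect effect. For the total causal effect of diet, use the unadjusted pooled rates.
The causal difference is the pooled difference: 0.483 − 0.670 = -0.187.

-0.19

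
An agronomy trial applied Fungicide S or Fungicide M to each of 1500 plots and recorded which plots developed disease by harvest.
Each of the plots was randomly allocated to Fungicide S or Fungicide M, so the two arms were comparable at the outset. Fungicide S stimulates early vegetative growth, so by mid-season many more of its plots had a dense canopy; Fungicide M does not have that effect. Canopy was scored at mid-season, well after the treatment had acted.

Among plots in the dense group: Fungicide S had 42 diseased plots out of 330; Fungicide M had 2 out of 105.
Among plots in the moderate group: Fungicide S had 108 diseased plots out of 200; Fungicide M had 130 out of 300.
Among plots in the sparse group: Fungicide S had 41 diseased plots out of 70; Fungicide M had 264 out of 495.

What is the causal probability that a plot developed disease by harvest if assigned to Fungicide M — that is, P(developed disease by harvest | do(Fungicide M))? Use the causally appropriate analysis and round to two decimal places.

Mid-season canopy lies on the pathway fungicide → mid-season canopy → outcome, so adjusting for it blocks the indirect effect. For the total causal effect of fungicide, use the unadjusted pooled rates.
So P(outcome | do(Fungicide M)) is just the pooled rate for Fungicide M: 396/900 = 0.440.

0.44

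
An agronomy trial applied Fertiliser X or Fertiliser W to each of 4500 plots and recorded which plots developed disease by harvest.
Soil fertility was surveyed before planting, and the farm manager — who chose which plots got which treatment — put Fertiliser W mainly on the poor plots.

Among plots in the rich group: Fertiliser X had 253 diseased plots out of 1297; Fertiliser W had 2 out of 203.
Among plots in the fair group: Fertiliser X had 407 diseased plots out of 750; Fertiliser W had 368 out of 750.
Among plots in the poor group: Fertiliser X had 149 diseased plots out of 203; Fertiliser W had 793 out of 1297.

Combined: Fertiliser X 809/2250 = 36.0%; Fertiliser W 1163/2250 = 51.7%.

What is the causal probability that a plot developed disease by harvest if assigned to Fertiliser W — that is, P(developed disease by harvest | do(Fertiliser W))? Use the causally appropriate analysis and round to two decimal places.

0.37

The soil fertility-specific comparison favours Fertiliser W throughout, but the pooled figures favour Fertiliser X. The question is whether to condition on soil fertility.
Soil fertility differs across fertilisers for reasons unrelated to any effect of the fertiliser itself, and it separately predicts the outcome — a classic confounder. We must compare within soil fertility levels.
Standardising Fertiliser W to the population soil fertility mix: 0.333·2/203 + 0.333·368/750 + 0.333·793/1297 = 0.371.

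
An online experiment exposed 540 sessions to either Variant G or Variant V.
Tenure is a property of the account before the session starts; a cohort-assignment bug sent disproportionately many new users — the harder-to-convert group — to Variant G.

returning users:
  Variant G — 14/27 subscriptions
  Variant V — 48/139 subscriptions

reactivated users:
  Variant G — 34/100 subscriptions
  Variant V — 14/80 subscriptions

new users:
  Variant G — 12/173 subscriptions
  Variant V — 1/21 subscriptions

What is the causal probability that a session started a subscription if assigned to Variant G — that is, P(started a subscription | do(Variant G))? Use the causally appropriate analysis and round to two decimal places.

0.30

Within every user tenure level Variant G has the higher rate, yet pooled Variant V does — Simpson's reversal.
Nothing the variant does changes user tenure; the imbalance is an allocation artefact. With user tenure also predicting the outcome, the pooled figure is confounded, and the within-stratum comparison is the causal one.
Standardising Variant G to the population user tenure mix: 0.307·14/27 + 0.333·34/100 + 0.359·12/173 = 0.298.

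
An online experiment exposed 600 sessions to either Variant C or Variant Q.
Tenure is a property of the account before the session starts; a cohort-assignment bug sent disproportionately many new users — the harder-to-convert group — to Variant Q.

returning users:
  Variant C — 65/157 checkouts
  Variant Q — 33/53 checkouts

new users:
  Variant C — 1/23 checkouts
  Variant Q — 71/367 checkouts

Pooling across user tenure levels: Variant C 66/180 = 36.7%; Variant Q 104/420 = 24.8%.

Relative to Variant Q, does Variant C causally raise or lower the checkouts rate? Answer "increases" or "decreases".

decreases

Variant Q is higher inside every user tenure stratum but Variant C is higher in aggregate. Whether to stratify depends on how user tenure relates to the variant.
Nothing the variant does changes user tenure; the imbalance is an allocation artefact. With user tenure also predicting the outcome, the pooled figure is confounded, and the within-stratum comparison is the causal one.
Within each level — returning users: 41.4% vs 62.3%; new users: 4.3% vs 19.3% — Variant Q is higher every time.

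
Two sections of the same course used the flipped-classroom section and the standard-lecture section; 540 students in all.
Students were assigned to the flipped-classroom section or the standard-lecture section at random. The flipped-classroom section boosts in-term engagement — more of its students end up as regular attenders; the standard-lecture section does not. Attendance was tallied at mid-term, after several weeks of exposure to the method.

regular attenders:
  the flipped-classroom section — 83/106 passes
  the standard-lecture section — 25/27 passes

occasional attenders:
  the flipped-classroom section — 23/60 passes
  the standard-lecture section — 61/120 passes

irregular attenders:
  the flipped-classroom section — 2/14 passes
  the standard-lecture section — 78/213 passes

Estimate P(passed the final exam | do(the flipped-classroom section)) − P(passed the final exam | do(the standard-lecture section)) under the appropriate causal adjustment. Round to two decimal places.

+0.14

the standard-lecture section is higher inside every mid-term attendance stratum but the flipped-classroom section is higher in aggregate. Whether to stratify depends on how mid-term attendance relates to the teaching method.
The distribution of mid-term attendance is itself part of what the teaching method does — it is an intermediate outcome. Holding it fixed would remove that part of the effect; the total effect is the pooled difference.
The causal difference is the pooled difference: 0.600 − 0.456 = +0.144.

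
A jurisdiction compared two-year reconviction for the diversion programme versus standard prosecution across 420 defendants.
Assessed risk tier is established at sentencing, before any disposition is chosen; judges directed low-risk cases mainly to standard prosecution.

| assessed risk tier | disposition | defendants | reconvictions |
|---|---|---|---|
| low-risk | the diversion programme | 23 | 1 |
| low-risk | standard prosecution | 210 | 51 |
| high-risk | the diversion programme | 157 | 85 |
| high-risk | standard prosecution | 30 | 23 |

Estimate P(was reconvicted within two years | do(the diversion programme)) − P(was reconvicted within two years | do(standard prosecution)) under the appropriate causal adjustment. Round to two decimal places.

Assessed risk tier differs across dispositions for reasons unrelated to any effect of the disposition itself, and it separately predicts the outcome — a classic confounder. We must compare within assessed risk tier levels.
Adjusting over the population distribution of assessed risk tier: 0.555·(0.043−0.243) + 0.445·(0.541−0.767) = -0.211.

-0.21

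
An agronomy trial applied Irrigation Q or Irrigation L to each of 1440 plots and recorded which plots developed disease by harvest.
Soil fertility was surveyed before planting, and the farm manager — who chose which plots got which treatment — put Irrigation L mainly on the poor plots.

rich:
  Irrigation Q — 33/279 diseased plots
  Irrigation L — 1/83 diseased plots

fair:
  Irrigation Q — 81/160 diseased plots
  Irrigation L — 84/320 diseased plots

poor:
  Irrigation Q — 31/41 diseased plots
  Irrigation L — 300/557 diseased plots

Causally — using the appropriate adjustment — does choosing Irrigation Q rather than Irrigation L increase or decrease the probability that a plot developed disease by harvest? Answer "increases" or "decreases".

increases

Soil fertility differs across irrigations for reasons unrelated to any effect of the irrigation itself, and it separately predicts the outcome — a classic confounder. We must compare within soil fertility levels.
Within each level — rich: 11.8% vs 1.2%; fair: 50.6% vs 26.2%; poor: 75.6% vs 53.9% — Irrigation L is lower every time.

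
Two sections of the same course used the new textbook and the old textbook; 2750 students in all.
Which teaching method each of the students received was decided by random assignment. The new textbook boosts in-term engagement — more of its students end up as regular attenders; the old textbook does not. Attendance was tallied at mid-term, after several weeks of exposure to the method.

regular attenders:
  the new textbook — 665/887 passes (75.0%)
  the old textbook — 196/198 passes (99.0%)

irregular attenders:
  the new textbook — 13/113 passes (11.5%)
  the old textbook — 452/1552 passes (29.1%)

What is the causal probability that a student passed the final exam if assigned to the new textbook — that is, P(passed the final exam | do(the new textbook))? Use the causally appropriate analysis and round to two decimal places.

0.68

Mid-term attendance is recorded after the teaching method and is itself shifted by it — it sits on the causal path from teaching method to outcome. Conditioning on a mediator would strip out part of the effect we want; the pooled comparison gives the total causal effect.
So P(outcome | do(the new textbook)) is just the pooled rate for the new textbook: 678/1000 = 0.678.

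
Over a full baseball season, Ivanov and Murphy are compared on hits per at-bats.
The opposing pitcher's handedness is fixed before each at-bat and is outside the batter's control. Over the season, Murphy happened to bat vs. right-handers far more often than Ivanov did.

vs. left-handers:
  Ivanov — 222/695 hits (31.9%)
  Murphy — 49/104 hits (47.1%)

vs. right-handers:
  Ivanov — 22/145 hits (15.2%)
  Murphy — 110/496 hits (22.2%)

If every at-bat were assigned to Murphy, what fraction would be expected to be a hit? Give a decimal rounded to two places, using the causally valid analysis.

0.36

Murphy is higher inside every pitcher handedness stratum but Ivanov is higher in aggregate. Whether to stratify depends on how pitcher handedness relates to the player.
Nothing the player does changes pitcher handedness; the imbalance is an allocation artefact. With pitcher handedness also predicting the outcome, the pooled figure is confounded, and the within-stratum comparison is the causal one.
Standardising Murphy to the population pitcher handedness mix: 0.555·49/104 + 0.445·110/496 = 0.360.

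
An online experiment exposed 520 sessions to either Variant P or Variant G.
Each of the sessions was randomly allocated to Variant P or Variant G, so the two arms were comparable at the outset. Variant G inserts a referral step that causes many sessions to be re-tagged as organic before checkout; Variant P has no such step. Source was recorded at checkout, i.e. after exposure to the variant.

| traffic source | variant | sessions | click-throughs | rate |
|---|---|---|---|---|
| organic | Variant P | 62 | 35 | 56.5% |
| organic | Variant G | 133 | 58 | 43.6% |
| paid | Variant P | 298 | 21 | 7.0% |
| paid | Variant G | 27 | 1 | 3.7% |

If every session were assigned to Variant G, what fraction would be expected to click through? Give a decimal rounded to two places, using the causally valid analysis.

0.37

The traffic source-specific comparison favours Variant P throughout, but the pooled figures favour Variant G. The question is whether to condition on traffic source.
Because the variant influences traffic source, traffic source is a post-treatment mediator, not a confounder. Stratifying on it would bias the estimate; the causal effect is the crude pooled difference.
So P(outcome | do(Variant G)) is just the pooled rate for Variant G: 59/160 = 0.369.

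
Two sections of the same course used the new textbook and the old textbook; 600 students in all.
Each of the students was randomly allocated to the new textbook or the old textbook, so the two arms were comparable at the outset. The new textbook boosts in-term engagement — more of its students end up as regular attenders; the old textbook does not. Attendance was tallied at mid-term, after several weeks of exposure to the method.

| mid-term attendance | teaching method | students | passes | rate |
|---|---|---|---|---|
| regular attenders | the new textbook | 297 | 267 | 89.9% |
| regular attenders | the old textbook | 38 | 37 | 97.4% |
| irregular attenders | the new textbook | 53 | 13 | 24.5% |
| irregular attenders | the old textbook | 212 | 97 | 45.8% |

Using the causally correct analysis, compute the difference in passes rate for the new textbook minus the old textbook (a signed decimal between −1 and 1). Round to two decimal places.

Within every mid-term attendance level the old textbook has the higher rate, yet pooled the new textbook does — Simpson's reversal.
Mid-term attendance lies on the pathway teaching method → mid-term attendance → outcome, so adjusting for it blocks the indirect effect. For the total causal effect of teaching method, use the unadjusted pooled rates.
The causal difference is the pooled difference: 0.800 − 0.536 = +0.264.

+0.26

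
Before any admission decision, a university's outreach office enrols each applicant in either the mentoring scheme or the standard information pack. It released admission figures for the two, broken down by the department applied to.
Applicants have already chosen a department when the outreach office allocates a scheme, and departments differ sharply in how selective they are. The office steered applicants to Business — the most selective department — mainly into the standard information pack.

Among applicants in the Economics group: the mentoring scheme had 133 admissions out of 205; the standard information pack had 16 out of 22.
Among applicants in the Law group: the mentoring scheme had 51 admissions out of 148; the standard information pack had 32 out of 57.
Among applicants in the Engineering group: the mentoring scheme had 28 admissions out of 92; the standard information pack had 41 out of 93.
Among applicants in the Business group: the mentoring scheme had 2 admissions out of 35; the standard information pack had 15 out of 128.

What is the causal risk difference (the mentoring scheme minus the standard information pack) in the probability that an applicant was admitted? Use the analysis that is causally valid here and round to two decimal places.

The stratified and pooled comparisons disagree (the standard information pack wins within each department; the mentoring scheme wins overall), so the answer turns on the causal role of department.
Since department is a pre-existing factor (not a product of the outreach scheme) and it affects the outcome on its own, it is a confounder. The stratified rates, not the pooled rate, identify the causal effect.
Adjusting over the population distribution of department: 0.291·(0.649−0.727) + 0.263·(0.345−0.561) + 0.237·(0.304−0.441) + 0.209·(0.057−0.117) = -0.125.

-0.12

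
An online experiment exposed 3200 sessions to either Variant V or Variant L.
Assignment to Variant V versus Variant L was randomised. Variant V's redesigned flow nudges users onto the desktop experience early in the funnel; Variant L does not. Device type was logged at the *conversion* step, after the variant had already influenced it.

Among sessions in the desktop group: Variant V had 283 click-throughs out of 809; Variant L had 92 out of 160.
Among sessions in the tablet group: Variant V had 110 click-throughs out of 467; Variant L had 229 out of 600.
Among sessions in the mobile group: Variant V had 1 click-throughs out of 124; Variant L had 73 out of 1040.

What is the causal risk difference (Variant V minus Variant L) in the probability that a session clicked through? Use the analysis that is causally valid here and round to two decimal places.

Variant L is higher inside every device type stratum but Variant V is higher in aggregate. Whether to stratify depends on how device type relates to the variant.
Device type is recorded after the variant and is itself shifted by it — it sits on the causal path from variant to outcome. Conditioning on a mediator would strip out part of the effect we want; the pooled comparison gives the total causal effect.
The causal difference is the pooled difference: 0.281 − 0.219 = +0.063.

+0.06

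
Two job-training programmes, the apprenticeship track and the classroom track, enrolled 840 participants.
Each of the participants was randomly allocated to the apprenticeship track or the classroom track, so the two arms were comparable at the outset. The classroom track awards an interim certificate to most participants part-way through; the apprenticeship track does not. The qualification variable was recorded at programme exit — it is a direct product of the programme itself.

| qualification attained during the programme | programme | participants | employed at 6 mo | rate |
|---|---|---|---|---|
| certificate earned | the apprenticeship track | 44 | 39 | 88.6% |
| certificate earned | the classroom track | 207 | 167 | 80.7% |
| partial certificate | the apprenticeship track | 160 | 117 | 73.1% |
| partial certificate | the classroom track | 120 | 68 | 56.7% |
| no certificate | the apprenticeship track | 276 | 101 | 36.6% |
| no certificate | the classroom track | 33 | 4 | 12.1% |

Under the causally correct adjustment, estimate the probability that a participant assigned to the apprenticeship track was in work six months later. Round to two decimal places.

0.54

The stratified and pooled comparisons disagree (the apprenticeship track wins within each qualification attained during the programme; the classroom track wins overall), so the answer turns on the causal role of qualification attained during the programme.
Qualification attained during the programme is recorded after the programme and is itself shifted by it — it sits on the causal path from programme to outcome. Conditioning on a mediator would strip out part of the effect we want; the pooled comparison gives the total causal effect.
So P(outcome | do(the apprenticeship track)) is just the pooled rate for the apprenticeship track: 257/480 = 0.535.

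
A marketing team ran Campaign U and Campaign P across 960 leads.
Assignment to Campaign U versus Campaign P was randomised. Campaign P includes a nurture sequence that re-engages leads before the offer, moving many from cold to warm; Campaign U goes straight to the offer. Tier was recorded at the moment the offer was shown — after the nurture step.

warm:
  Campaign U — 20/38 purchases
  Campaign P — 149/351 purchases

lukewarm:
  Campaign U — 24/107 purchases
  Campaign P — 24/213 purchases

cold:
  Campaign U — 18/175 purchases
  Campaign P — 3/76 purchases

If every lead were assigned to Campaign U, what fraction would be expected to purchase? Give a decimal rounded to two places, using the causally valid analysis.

0.19

Campaign U is higher inside every engagement tier stratum but Campaign P is higher in aggregate. Whether to stratify depends on how engagement tier relates to the campaign.
Engagement tier lies on the pathway campaign → engagement tier → outcome, so adjusting for it blocks the indirect effect. For the total causal effect of campaign, use the unadjusted pooled rates.
So P(outcome | do(Campaign U)) is just the pooled rate for Campaign U: 62/320 = 0.194.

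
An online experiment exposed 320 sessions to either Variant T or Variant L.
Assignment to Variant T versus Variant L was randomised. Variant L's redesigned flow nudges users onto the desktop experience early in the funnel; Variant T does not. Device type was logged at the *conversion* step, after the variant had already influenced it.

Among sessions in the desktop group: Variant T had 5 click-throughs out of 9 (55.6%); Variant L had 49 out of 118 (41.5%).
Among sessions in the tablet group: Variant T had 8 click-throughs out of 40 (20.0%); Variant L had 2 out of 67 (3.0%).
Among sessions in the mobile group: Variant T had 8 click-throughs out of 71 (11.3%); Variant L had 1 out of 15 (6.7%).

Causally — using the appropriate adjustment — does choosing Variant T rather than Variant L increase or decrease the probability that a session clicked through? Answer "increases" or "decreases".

Device type here is a post-treatment variable shaped by the variant; conditioning on it would introduce bias rather than remove it. The overall comparison is the causal one.
Pooled: Variant T 17.5% vs Variant L 26.0%; Variant L is higher overall.

decreases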